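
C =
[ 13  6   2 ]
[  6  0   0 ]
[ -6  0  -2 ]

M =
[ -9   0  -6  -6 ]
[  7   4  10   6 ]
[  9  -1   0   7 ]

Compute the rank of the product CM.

3

First compute CM:
[[-57,  22, -18, -28],
 [-54,   0, -36, -36],
 [ 36,   2,  36,  22]]
Now row reduce the product.
R2 ← R2 − (18/19)·R1: [0, -396/19, -360/19, -180/19]
R3 ← R3 + (12/19)·R1: [0, 302/19, 468/19, 82/19]
R3 ← R3 + (151/198)·R2: [0, 0, 112/11, -32/11]
3 nonzero rows, so rank(CM) = 3.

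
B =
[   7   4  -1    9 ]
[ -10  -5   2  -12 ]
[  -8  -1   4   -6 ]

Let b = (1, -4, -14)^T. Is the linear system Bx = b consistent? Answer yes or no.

yes

Row reduce the augmented matrix [B | b].
R2 ← R2 + (10/7)·R1: [0, 5/7, 4/7, 6/7, -18/7]
R3 ← R3 + (8/7)·R1: [0, 25/7, 20/7, 30/7, -90/7]
R3 ← R3 − (5)·R2: [0, 0, 0, 0, 0]
The echelon form has 2 nonzero rows, and every pivot lies in the first 4 columns, so rank(B) = rank([B|b]) = 2.
The system is consistent.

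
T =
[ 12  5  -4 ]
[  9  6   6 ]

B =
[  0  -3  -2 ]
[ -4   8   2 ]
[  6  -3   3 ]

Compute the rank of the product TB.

2

First compute TB:
[[-44,  16, -26],
 [ 12,   3,  12]]
Now row reduce the product.
R2 ← R2 + (3/11)·R1: [0, 81/11, 54/11]
2 nonzero rows, so rank(TB) = 2.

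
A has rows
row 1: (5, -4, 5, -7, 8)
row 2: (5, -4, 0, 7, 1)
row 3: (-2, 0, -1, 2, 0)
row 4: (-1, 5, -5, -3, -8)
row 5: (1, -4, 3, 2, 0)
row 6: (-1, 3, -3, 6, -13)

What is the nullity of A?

0

Row reduce to echelon form.
R2 ← R2 − R1: [0, 0, -5, 14, -7]
R3 ← R3 + (2/5)·R1: [0, -8/5, 1, -4/5, 16/5]
R4 ← R4 + (1/5)·R1: [0, 21/5, -4, -22/5, -32/5]
R5 ← R5 − (1/5)·R1: [0, -16/5, 2, 17/5, -8/5]
R6 ← R6 + (1/5)·R1: [0, 11/5, -2, 23/5, -57/5]
Swap R2 ↔ R3
R4 ← R4 + (21/8)·R2: [0, 0, -11/8, -13/2, 2]
R5 ← R5 − (2)·R2: [0, 0, 0, 5, -8]
R6 ← R6 + (11/8)·R2: [0, 0, -5/8, 7/2, -7]
R4 ← R4 − (11/40)·R3: [0, 0, 0, -207/20, 157/40]
R6 ← R6 − (1/8)·R3: [0, 0, 0, 7/4, -49/8]
R5 ← R5 + (100/207)·R4: [0, 0, 0, 0, -2527/414]
R6 ← R6 + (35/207)·R4: [0, 0, 0, 0, -2261/414]
R6 ← R6 − (17/19)·R5: [0, 0, 0, 0, 0]
5 nonzero rows, so rank(A) = 5.
A has 5 columns; by rank–nullity, nullity = 5 − 5 = 0.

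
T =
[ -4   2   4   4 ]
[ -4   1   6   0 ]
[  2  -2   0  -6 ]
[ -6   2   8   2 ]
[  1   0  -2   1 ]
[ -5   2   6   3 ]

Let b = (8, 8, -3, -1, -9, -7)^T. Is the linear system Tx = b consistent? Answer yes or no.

no

Row reduce the augmented matrix [T | b].
R2 ← R2 − R1: [0, -1, 2, -4, 0]
R3 ← R3 + (1/2)·R1: [0, -1, 2, -4, 1]
R4 ← R4 − (3/2)·R1: [0, -1, 2, -4, -13]
R5 ← R5 + (1/4)·R1: [0, 1/2, -1, 2, -7]
R6 ← R6 − (5/4)·R1: [0, -1/2, 1, -2, -17]
R3 ← R3 − R2: [0, 0, 0, 0, 1]
R4 ← R4 − R2: [0, 0, 0, 0, -13]
R5 ← R5 + (1/2)·R2: [0, 0, 0, 0, -7]
R6 ← R6 − (1/2)·R2: [0, 0, 0, 0, -17]
R4 ← R4 + (13)·R3: [0, 0, 0, 0, 0]
R5 ← R5 + (7)·R3: [0, 0, 0, 0, 0]
R6 ← R6 + (17)·R3: [0, 0, 0, 0, 0]
The echelon form has 3 nonzero rows; the last pivot sits in the augmented column, so rank(T) = 2 but rank([T|b]) = 3.
Since the ranks differ, the system is inconsistent.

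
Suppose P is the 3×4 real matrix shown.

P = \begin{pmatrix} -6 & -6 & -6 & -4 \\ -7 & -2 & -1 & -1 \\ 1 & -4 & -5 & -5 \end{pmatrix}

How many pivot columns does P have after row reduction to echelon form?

3

Row reduce to echelon form.
R2 ← R2 − (7/6)·R1: [0, 5, 6, 11/3]
R3 ← R3 + (1/6)·R1: [0, -5, -6, -17/3]
R3 ← R3 + R2: [0, 0, 0, -2]
Echelon form has 3 nonzero rows, so rank(P) = 3.
Each nonzero row contributes one pivot column: 3 pivot columns.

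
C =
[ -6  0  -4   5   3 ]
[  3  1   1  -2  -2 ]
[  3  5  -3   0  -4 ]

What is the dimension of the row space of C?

2

Row reduce to echelon form.
R2 ← R2 + (1/2)·R1: [0, 1, -1, 1/2, -1/2]
R3 ← R3 + (1/2)·R1: [0, 5, -5, 5/2, -5/2]
R3 ← R3 − (5)·R2: [0, 0, 0, 0, 0]
Echelon form has 2 nonzero rows, so rank(C) = 2.
The row space has dimension equal to the rank: 2.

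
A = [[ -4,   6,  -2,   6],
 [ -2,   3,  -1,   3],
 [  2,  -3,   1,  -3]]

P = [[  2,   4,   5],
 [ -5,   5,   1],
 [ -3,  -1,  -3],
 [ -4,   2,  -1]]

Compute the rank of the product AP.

First compute AP:
[[-56,  28, -14],
 [-28,  14,  -7],
 [ 28, -14,   7]]
Now row reduce the product.
R2 ← R2 − (1/2)·R1: [0, 0, 0]
R3 ← R3 + (1/2)·R1: [0, 0, 0]
1 nonzero row, so rank(AP) = 1.

1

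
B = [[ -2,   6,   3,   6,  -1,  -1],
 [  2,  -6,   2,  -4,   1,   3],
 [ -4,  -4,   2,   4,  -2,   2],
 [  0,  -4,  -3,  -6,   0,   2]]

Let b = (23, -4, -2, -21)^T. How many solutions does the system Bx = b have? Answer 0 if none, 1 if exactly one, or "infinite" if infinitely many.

infinite

Row reduce the augmented matrix [B | b].
R2 ← R2 + R1: [0, 0, 5, 2, 0, 2, 19]
R3 ← R3 − (2)·R1: [0, -16, -4, -8, 0, 4, -48]
Swap R2 ↔ R3
R4 ← R4 − (1/4)·R2: [0, 0, -2, -4, 0, 1, -9]
R4 ← R4 + (2/5)·R3: [0, 0, 0, -16/5, 0, 9/5, -7/5]
The echelon form has 4 nonzero rows, and every pivot lies in the first 6 columns, so rank(B) = rank([B|b]) = 4.
The system is consistent.
rank = 4 < 6 unknowns, so there are infinitely many solutions.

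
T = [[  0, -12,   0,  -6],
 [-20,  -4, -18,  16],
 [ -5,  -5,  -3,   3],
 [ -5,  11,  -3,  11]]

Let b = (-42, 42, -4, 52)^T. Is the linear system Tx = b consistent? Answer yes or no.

Row reduce the augmented matrix [T | b].
Swap R1 ↔ R2
R3 ← R3 − (1/4)·R1: [0, -4, 3/2, -1, -29/2]
R4 ← R4 − (1/4)·R1: [0, 12, 3/2, 7, 83/2]
R3 ← R3 − (1/3)·R2: [0, 0, 3/2, 1, -1/2]
R4 ← R4 + R2: [0, 0, 3/2, 1, -1/2]
R4 ← R4 − R3: [0, 0, 0, 0, 0]
The echelon form has 3 nonzero rows, and every pivot lies in the first 4 columns, so rank(T) = rank([T|b]) = 3.
The system is consistent.

yes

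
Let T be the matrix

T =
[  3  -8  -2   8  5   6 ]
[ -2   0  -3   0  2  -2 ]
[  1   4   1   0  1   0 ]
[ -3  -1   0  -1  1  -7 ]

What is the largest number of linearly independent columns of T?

Row reduce to echelon form.
R2 ← R2 + (2/3)·R1: [0, -16/3, -13/3, 16/3, 16/3, 2]
R3 ← R3 − (1/3)·R1: [0, 20/3, 5/3, -8/3, -2/3, -2]
R4 ← R4 + R1: [0, -9, -2, 7, 6, -1]
R3 ← R3 + (5/4)·R2: [0, 0, -15/4, 4, 6, 1/2]
R4 ← R4 − (27/16)·R2: [0, 0, 85/16, -2, -3, -35/8]
R4 ← R4 + (17/12)·R3: [0, 0, 0, 11/3, 11/2, -11/3]
Echelon form has 4 nonzero rows, so rank(T) = 4.
The rank gives the maximum number of linearly independent columns: 4.

4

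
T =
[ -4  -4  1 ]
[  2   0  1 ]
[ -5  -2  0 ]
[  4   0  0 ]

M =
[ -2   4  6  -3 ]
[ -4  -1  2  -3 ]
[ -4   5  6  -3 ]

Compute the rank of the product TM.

First compute TM:
[[ 20,  -7, -26,  21],
 [ -8,  13,  18,  -9],
 [ 18, -18, -34,  21],
 [ -8,  16,  24, -12]]
Now row reduce the product.
R2 ← R2 + (2/5)·R1: [0, 51/5, 38/5, -3/5]
R3 ← R3 − (9/10)·R1: [0, -117/10, -53/5, 21/10]
R4 ← R4 + (2/5)·R1: [0, 66/5, 68/5, -18/5]
R3 ← R3 + (39/34)·R2: [0, 0, -32/17, 24/17]
R4 ← R4 − (22/17)·R2: [0, 0, 64/17, -48/17]
R4 ← R4 + (2)·R3: [0, 0, 0, 0]
3 nonzero rows, so rank(TM) = 3.

3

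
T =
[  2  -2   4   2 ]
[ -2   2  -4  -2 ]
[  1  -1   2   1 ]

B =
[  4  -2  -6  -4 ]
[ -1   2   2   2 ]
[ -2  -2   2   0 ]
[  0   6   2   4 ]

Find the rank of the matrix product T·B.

First compute TB:
[[  2,  -4,  -4,  -4],
 [ -2,   4,   4,   4],
 [  1,  -2,  -2,  -2]]
Now row reduce the product.
R2 ← R2 + R1: [0, 0, 0, 0]
R3 ← R3 − (1/2)·R1: [0, 0, 0, 0]
1 nonzero row, so rank(TB) = 1.

1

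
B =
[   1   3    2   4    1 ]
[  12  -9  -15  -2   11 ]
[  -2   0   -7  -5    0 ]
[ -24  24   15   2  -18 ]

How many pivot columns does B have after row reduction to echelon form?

Row reduce to echelon form.
R2 ← R2 − (12)·R1: [0, -45, -39, -50, -1]
R3 ← R3 + (2)·R1: [0, 6, -3, 3, 2]
R4 ← R4 + (24)·R1: [0, 96, 63, 98, 6]
R3 ← R3 + (2/15)·R2: [0, 0, -41/5, -11/3, 28/15]
R4 ← R4 + (32/15)·R2: [0, 0, -101/5, -26/3, 58/15]
R4 ← R4 − (101/41)·R3: [0, 0, 0, 15/41, -30/41]
Echelon form has 4 nonzero rows, so rank(B) = 4.
Each nonzero row contributes one pivot column: 4 pivot columns.

4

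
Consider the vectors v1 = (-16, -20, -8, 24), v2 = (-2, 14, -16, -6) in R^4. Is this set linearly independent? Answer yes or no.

yes

Form the matrix with these vectors as rows and row reduce.
R2 ← R2 − (1/8)·R1: [0, 33/2, -15, -9]
2 nonzero rows, so the 2 vectors span a space of dimension 2.
Since 2 = 2, the vectors are linearly independent.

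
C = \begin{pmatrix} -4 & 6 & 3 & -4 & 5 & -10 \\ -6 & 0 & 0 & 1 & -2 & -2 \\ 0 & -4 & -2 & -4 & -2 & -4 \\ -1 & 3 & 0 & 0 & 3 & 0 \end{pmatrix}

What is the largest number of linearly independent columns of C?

Row reduce to echelon form.
R2 ← R2 − (3/2)·R1: [0, -9, -9/2, 7, -19/2, 13]
R4 ← R4 − (1/4)·R1: [0, 3/2, -3/4, 1, 7/4, 5/2]
R3 ← R3 − (4/9)·R2: [0, 0, 0, -64/9, 20/9, -88/9]
R4 ← R4 + (1/6)·R2: [0, 0, -3/2, 13/6, 1/6, 14/3]
Swap R3 ↔ R4
Echelon form has 4 nonzero rows, so rank(C) = 4.
The rank gives the maximum number of linearly independent columns: 4.

4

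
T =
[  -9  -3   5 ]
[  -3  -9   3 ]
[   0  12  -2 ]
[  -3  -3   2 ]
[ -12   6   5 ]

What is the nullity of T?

Row reduce to echelon form.
R2 ← R2 − (1/3)·R1: [0, -8, 4/3]
R4 ← R4 − (1/3)·R1: [0, -2, 1/3]
R5 ← R5 − (4/3)·R1: [0, 10, -5/3]
R3 ← R3 + (3/2)·R2: [0, 0, 0]
R4 ← R4 − (1/4)·R2: [0, 0, 0]
R5 ← R5 + (5/4)·R2: [0, 0, 0]
2 nonzero rows, so rank(T) = 2.
T has 3 columns; by rank–nullity, nullity = 3 − 2 = 1.

1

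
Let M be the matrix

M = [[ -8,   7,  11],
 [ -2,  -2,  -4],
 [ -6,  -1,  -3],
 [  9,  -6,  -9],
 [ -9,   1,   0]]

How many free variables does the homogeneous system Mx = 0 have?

1

Row reduce to echelon form.
R2 ← R2 − (1/4)·R1: [0, -15/4, -27/4]
R3 ← R3 − (3/4)·R1: [0, -25/4, -45/4]
R4 ← R4 + (9/8)·R1: [0, 15/8, 27/8]
R5 ← R5 − (9/8)·R1: [0, -55/8, -99/8]
R3 ← R3 − (5/3)·R2: [0, 0, 0]
R4 ← R4 + (1/2)·R2: [0, 0, 0]
R5 ← R5 − (11/6)·R2: [0, 0, 0]
2 nonzero rows, so rank(M) = 2.
M has 3 columns; by rank–nullity, nullity = 3 − 2 = 1.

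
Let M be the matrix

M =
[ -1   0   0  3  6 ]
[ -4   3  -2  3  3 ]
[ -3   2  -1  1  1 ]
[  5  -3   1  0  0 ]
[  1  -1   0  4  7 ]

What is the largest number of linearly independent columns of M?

3

Row reduce to echelon form.
R2 ← R2 − (4)·R1: [0, 3, -2, -9, -21]
R3 ← R3 − (3)·R1: [0, 2, -1, -8, -17]
R4 ← R4 + (5)·R1: [0, -3, 1, 15, 30]
R5 ← R5 + R1: [0, -1, 0, 7, 13]
R3 ← R3 − (2/3)·R2: [0, 0, 1/3, -2, -3]
R4 ← R4 + R2: [0, 0, -1, 6, 9]
R5 ← R5 + (1/3)·R2: [0, 0, -2/3, 4, 6]
R4 ← R4 + (3)·R3: [0, 0, 0, 0, 0]
R5 ← R5 + (2)·R3: [0, 0, 0, 0, 0]
Echelon form has 3 nonzero rows, so rank(M) = 3.
The rank gives the maximum number of linearly independent columns: 3.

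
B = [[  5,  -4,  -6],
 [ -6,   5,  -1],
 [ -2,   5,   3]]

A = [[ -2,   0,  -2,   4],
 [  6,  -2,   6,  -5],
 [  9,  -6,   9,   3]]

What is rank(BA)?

2

First compute BA:
[[-88,  44, -88,  22],
 [ 33,  -4,  33, -52],
 [ 61, -28,  61, -24]]
Now row reduce the product.
R2 ← R2 + (3/8)·R1: [0, 25/2, 0, -175/4]
R3 ← R3 + (61/88)·R1: [0, 5/2, 0, -35/4]
R3 ← R3 − (1/5)·R2: [0, 0, 0, 0]
2 nonzero rows, so rank(BA) = 2.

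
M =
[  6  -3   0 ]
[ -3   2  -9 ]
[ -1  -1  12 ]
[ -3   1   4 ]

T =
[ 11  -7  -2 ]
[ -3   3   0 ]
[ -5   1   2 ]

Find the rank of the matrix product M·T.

2

First compute MT:
[[ 75, -51, -12],
 [  6,  18, -12],
 [-68,  16,  26],
 [-56,  28,  14]]
Now row reduce the product.
R2 ← R2 − (2/25)·R1: [0, 552/25, -276/25]
R3 ← R3 + (68/75)·R1: [0, -756/25, 378/25]
R4 ← R4 + (56/75)·R1: [0, -252/25, 126/25]
R3 ← R3 + (63/46)·R2: [0, 0, 0]
R4 ← R4 + (21/46)·R2: [0, 0, 0]
2 nonzero rows, so rank(MT) = 2.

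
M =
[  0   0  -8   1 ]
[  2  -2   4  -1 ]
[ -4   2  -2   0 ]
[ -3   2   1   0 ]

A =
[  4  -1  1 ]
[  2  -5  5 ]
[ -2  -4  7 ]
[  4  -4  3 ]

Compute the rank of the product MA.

3

First compute MA:
[[ 20,  28, -53],
 [ -8,  -4,  17],
 [ -8,   2,  -8],
 [-10, -11,  14]]
Now row reduce the product.
R2 ← R2 + (2/5)·R1: [0, 36/5, -21/5]
R3 ← R3 + (2/5)·R1: [0, 66/5, -146/5]
R4 ← R4 + (1/2)·R1: [0, 3, -25/2]
R3 ← R3 − (11/6)·R2: [0, 0, -43/2]
R4 ← R4 − (5/12)·R2: [0, 0, -43/4]
R4 ← R4 − (1/2)·R3: [0, 0, 0]
3 nonzero rows, so rank(MA) = 3.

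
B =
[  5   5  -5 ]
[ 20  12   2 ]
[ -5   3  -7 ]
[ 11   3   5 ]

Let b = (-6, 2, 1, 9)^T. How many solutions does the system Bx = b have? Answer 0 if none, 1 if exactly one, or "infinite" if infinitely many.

Row reduce the augmented matrix [B | b].
R2 ← R2 − (4)·R1: [0, -8, 22, 26]
R3 ← R3 + R1: [0, 8, -12, -5]
R4 ← R4 − (11/5)·R1: [0, -8, 16, 111/5]
R3 ← R3 + R2: [0, 0, 10, 21]
R4 ← R4 − R2: [0, 0, -6, -19/5]
R4 ← R4 + (3/5)·R3: [0, 0, 0, 44/5]
The echelon form has 4 nonzero rows; the last pivot sits in the augmented column, so rank(B) = 3 but rank([B|b]) = 4.
Since the ranks differ, the system is inconsistent.
It has no solutions.

0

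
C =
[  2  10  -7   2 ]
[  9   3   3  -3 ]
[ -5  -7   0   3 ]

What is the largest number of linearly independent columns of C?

3

Row reduce to echelon form.
R2 ← R2 − (9/2)·R1: [0, -42, 69/2, -12]
R3 ← R3 + (5/2)·R1: [0, 18, -35/2, 8]
R3 ← R3 + (3/7)·R2: [0, 0, -19/7, 20/7]
Echelon form has 3 nonzero rows, so rank(C) = 3.
The rank gives the maximum number of linearly independent columns: 3.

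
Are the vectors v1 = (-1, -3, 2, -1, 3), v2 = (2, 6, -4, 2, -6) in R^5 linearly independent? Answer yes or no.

no

Form the matrix with these vectors as rows and row reduce.
R2 ← R2 + (2)·R1: [0, 0, 0, 0, 0]
1 nonzero row, so the 2 vectors span a space of dimension 1.
Since 1 < 2, the vectors are linearly dependent.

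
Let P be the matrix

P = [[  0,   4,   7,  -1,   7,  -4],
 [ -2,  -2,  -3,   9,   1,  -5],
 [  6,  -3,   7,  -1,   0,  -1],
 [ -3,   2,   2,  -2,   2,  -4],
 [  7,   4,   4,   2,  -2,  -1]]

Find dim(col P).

Row reduce to echelon form.
Swap R1 ↔ R2
R3 ← R3 + (3)·R1: [0, -9, -2, 26, 3, -16]
R4 ← R4 − (3/2)·R1: [0, 5, 13/2, -31/2, 1/2, 7/2]
R5 ← R5 + (7/2)·R1: [0, -3, -13/2, 67/2, 3/2, -37/2]
R3 ← R3 + (9/4)·R2: [0, 0, 55/4, 95/4, 75/4, -25]
R4 ← R4 − (5/4)·R2: [0, 0, -9/4, -57/4, -33/4, 17/2]
R5 ← R5 + (3/4)·R2: [0, 0, -5/4, 131/4, 27/4, -43/2]
R4 ← R4 + (9/55)·R3: [0, 0, 0, -114/11, -57/11, 97/22]
R5 ← R5 + (1/11)·R3: [0, 0, 0, 384/11, 93/11, -523/22]
R5 ← R5 + (64/19)·R4: [0, 0, 0, 0, -9, -339/38]
Echelon form has 5 nonzero rows, so rank(P) = 5.
The column space has dimension equal to the rank: 5.

5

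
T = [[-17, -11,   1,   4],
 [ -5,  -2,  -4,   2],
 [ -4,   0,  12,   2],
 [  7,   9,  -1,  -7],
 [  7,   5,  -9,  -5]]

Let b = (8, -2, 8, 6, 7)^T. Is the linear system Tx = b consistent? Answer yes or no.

Row reduce the augmented matrix [T | b].
R2 ← R2 − (5/17)·R1: [0, 21/17, -73/17, 14/17, -74/17]
R3 ← R3 − (4/17)·R1: [0, 44/17, 200/17, 18/17, 104/17]
R4 ← R4 + (7/17)·R1: [0, 76/17, -10/17, -91/17, 158/17]
R5 ← R5 + (7/17)·R1: [0, 8/17, -146/17, -57/17, 175/17]
R3 ← R3 − (44/21)·R2: [0, 0, 436/21, -2/3, 320/21]
R4 ← R4 − (76/21)·R2: [0, 0, 314/21, -25/3, 526/21]
R5 ← R5 − (8/21)·R2: [0, 0, -146/21, -11/3, 251/21]
R4 ← R4 − (157/218)·R3: [0, 0, 0, -856/109, 1534/109]
R5 ← R5 + (73/218)·R3: [0, 0, 0, -424/109, 1859/109]
R5 ← R5 − (53/107)·R4: [0, 0, 0, 0, 1079/107]
The echelon form has 5 nonzero rows; the last pivot sits in the augmented column, so rank(T) = 4 but rank([T|b]) = 5.
Since the ranks differ, the system is inconsistent.

no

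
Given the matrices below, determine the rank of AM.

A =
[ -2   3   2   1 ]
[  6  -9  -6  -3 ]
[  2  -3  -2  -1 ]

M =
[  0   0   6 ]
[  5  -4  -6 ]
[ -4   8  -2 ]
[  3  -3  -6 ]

First compute AM:
[[ 10,   1, -40],
 [-30,  -3, 120],
 [-10,  -1,  40]]
Now row reduce the product.
R2 ← R2 + (3)·R1: [0, 0, 0]
R3 ← R3 + R1: [0, 0, 0]
1 nonzero row, so rank(AM) = 1.

1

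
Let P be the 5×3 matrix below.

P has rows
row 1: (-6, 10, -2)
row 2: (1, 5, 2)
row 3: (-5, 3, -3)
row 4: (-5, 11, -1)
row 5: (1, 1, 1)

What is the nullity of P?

Row reduce to echelon form.
R2 ← R2 + (1/6)·R1: [0, 20/3, 5/3]
R3 ← R3 − (5/6)·R1: [0, -16/3, -4/3]
R4 ← R4 − (5/6)·R1: [0, 8/3, 2/3]
R5 ← R5 + (1/6)·R1: [0, 8/3, 2/3]
R3 ← R3 + (4/5)·R2: [0, 0, 0]
R4 ← R4 − (2/5)·R2: [0, 0, 0]
R5 ← R5 − (2/5)·R2: [0, 0, 0]
2 nonzero rows, so rank(P) = 2.
P has 3 columns; by rank–nullity, nullity = 3 − 2 = 1.

1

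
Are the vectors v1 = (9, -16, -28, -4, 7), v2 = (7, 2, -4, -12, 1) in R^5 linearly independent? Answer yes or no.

yes

Form the matrix with these vectors as rows and row reduce.
R2 ← R2 − (7/9)·R1: [0, 130/9, 160/9, -80/9, -40/9]
2 nonzero rows, so the 2 vectors span a space of dimension 2.
Since 2 = 2, the vectors are linearly independent.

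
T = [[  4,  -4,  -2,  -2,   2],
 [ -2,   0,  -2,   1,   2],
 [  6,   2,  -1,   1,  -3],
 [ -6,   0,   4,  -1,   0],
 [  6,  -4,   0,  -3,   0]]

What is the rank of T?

Row reduce to echelon form.
R2 ← R2 + (1/2)·R1: [0, -2, -3, 0, 3]
R3 ← R3 − (3/2)·R1: [0, 8, 2, 4, -6]
R4 ← R4 + (3/2)·R1: [0, -6, 1, -4, 3]
R5 ← R5 − (3/2)·R1: [0, 2, 3, 0, -3]
R3 ← R3 + (4)·R2: [0, 0, -10, 4, 6]
R4 ← R4 − (3)·R2: [0, 0, 10, -4, -6]
R5 ← R5 + R2: [0, 0, 0, 0, 0]
R4 ← R4 + R3: [0, 0, 0, 0, 0]
Echelon form has 3 nonzero rows, so rank(T) = 3.

3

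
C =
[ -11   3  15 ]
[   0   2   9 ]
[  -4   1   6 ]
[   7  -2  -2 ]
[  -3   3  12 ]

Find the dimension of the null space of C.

0

Row reduce to echelon form.
R3 ← R3 − (4/11)·R1: [0, -1/11, 6/11]
R4 ← R4 + (7/11)·R1: [0, -1/11, 83/11]
R5 ← R5 − (3/11)·R1: [0, 24/11, 87/11]
R3 ← R3 + (1/22)·R2: [0, 0, 21/22]
R4 ← R4 + (1/22)·R2: [0, 0, 175/22]
R5 ← R5 − (12/11)·R2: [0, 0, -21/11]
R4 ← R4 − (25/3)·R3: [0, 0, 0]
R5 ← R5 + (2)·R3: [0, 0, 0]
3 nonzero rows, so rank(C) = 3.
C has 3 columns; by rank–nullity, nullity = 3 − 3 = 0.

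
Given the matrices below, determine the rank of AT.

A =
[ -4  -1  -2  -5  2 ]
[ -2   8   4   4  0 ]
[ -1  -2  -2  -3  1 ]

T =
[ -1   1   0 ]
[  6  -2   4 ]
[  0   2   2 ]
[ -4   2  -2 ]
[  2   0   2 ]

2

First compute AT:
[[ 22, -16,   6],
 [ 34,  -2,  32],
 [  3,  -7,  -4]]
Now row reduce the product.
R2 ← R2 − (17/11)·R1: [0, 250/11, 250/11]
R3 ← R3 − (3/22)·R1: [0, -53/11, -53/11]
R3 ← R3 + (53/250)·R2: [0, 0, 0]
2 nonzero rows, so rank(AT) = 2.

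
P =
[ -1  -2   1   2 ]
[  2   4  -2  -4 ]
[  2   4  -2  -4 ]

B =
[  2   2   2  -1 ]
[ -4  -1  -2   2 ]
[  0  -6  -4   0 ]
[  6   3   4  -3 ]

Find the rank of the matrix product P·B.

First compute PB:
[[ 18,   0,   6,  -9],
 [-36,   0, -12,  18],
 [-36,   0, -12,  18]]
Now row reduce the product.
R2 ← R2 + (2)·R1: [0, 0, 0, 0]
R3 ← R3 + (2)·R1: [0, 0, 0, 0]
1 nonzero row, so rank(PB) = 1.

1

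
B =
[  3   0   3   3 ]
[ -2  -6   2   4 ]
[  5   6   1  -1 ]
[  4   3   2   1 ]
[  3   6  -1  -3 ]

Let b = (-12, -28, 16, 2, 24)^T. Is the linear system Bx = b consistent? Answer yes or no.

yes

Row reduce the augmented matrix [B | b].
R2 ← R2 + (2/3)·R1: [0, -6, 4, 6, -36]
R3 ← R3 − (5/3)·R1: [0, 6, -4, -6, 36]
R4 ← R4 − (4/3)·R1: [0, 3, -2, -3, 18]
R5 ← R5 − R1: [0, 6, -4, -6, 36]
R3 ← R3 + R2: [0, 0, 0, 0, 0]
R4 ← R4 + (1/2)·R2: [0, 0, 0, 0, 0]
R5 ← R5 + R2: [0, 0, 0, 0, 0]
The echelon form has 2 nonzero rows, and every pivot lies in the first 4 columns, so rank(B) = rank([B|b]) = 2.
The system is consistent.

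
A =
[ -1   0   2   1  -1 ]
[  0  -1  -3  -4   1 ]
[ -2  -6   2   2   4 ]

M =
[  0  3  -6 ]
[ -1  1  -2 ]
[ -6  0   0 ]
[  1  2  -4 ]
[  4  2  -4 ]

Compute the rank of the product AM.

2

First compute AM:
[[-15,  -3,   6],
 [ 19,  -7,  14],
 [ 12,   0,   0]]
Now row reduce the product.
R2 ← R2 + (19/15)·R1: [0, -54/5, 108/5]
R3 ← R3 + (4/5)·R1: [0, -12/5, 24/5]
R3 ← R3 − (2/9)·R2: [0, 0, 0]
2 nonzero rows, so rank(AM) = 2.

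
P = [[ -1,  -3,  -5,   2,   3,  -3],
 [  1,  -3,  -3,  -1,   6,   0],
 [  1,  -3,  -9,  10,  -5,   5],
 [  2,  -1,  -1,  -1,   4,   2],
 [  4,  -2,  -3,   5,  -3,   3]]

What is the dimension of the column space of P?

5

Row reduce to echelon form.
R2 ← R2 + R1: [0, -6, -8, 1, 9, -3]
R3 ← R3 + R1: [0, -6, -14, 12, -2, 2]
R4 ← R4 + (2)·R1: [0, -7, -11, 3, 10, -4]
R5 ← R5 + (4)·R1: [0, -14, -23, 13, 9, -9]
R3 ← R3 − R2: [0, 0, -6, 11, -11, 5]
R4 ← R4 − (7/6)·R2: [0, 0, -5/3, 11/6, -1/2, -1/2]
R5 ← R5 − (7/3)·R2: [0, 0, -13/3, 32/3, -12, -2]
R4 ← R4 − (5/18)·R3: [0, 0, 0, -11/9, 23/9, -17/9]
R5 ← R5 − (13/18)·R3: [0, 0, 0, 49/18, -73/18, -101/18]
R5 ← R5 + (49/22)·R4: [0, 0, 0, 0, 18/11, -108/11]
Echelon form has 5 nonzero rows, so rank(P) = 5.
The column space has dimension equal to the rank: 5.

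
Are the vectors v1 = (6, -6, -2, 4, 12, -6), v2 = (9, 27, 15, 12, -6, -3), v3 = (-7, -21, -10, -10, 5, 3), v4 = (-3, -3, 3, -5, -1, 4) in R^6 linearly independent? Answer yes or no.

Form the matrix with these vectors as rows and row reduce.
R2 ← R2 − (3/2)·R1: [0, 36, 18, 6, -24, 6]
R3 ← R3 + (7/6)·R1: [0, -28, -37/3, -16/3, 19, -4]
R4 ← R4 + (1/2)·R1: [0, -6, 2, -3, 5, 1]
R3 ← R3 + (7/9)·R2: [0, 0, 5/3, -2/3, 1/3, 2/3]
R4 ← R4 + (1/6)·R2: [0, 0, 5, -2, 1, 2]
R4 ← R4 − (3)·R3: [0, 0, 0, 0, 0, 0]
3 nonzero rows, so the 4 vectors span a space of dimension 3.
Since 3 < 4, the vectors are linearly dependent.

no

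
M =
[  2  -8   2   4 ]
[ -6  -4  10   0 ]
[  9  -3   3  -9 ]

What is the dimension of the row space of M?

Row reduce to echelon form.
R2 ← R2 + (3)·R1: [0, -28, 16, 12]
R3 ← R3 − (9/2)·R1: [0, 33, -6, -27]
R3 ← R3 + (33/28)·R2: [0, 0, 90/7, -90/7]
Echelon form has 3 nonzero rows, so rank(M) = 3.
The row space has dimension equal to the rank: 3.

3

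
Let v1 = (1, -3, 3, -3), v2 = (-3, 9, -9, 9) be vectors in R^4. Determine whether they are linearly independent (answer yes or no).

no

Form the matrix with these vectors as rows and row reduce.
R2 ← R2 + (3)·R1: [0, 0, 0, 0]
1 nonzero row, so the 2 vectors span a space of dimension 1.
Since 1 < 2, the vectors are linearly dependent.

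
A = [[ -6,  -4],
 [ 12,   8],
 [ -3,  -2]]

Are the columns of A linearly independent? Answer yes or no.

Row reduce A to echelon form.
R2 ← R2 + (2)·R1: [0, 0]
R3 ← R3 − (1/2)·R1: [0, 0]
1 pivot among 2 columns.
Only 1 < 2 pivot columns, so the columns are linearly dependent.

no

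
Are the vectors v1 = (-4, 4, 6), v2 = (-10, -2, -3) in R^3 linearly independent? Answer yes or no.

Form the matrix with these vectors as rows and row reduce.
R2 ← R2 − (5/2)·R1: [0, -12, -18]
2 nonzero rows, so the 2 vectors span a space of dimension 2.
Since 2 = 2, the vectors are linearly independent.

yes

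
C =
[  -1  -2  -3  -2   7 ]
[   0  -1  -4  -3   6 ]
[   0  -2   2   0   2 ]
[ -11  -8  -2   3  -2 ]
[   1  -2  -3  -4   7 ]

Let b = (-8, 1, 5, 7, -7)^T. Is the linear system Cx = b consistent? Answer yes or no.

Row reduce the augmented matrix [C | b].
R4 ← R4 − (11)·R1: [0, 14, 31, 25, -79, 95]
R5 ← R5 + R1: [0, -4, -6, -6, 14, -15]
R3 ← R3 − (2)·R2: [0, 0, 10, 6, -10, 3]
R4 ← R4 + (14)·R2: [0, 0, -25, -17, 5, 109]
R5 ← R5 − (4)·R2: [0, 0, 10, 6, -10, -19]
R4 ← R4 + (5/2)·R3: [0, 0, 0, -2, -20, 233/2]
R5 ← R5 − R3: [0, 0, 0, 0, 0, -22]
The echelon form has 5 nonzero rows; the last pivot sits in the augmented column, so rank(C) = 4 but rank([C|b]) = 5.
Since the ranks differ, the system is inconsistent.

no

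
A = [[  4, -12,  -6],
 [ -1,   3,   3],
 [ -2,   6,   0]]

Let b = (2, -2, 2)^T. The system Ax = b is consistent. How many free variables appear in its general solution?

1

Row reduce the augmented matrix [A | b].
R2 ← R2 + (1/4)·R1: [0, 0, 3/2, -3/2]
R3 ← R3 + (1/2)·R1: [0, 0, -3, 3]
R3 ← R3 + (2)·R2: [0, 0, 0, 0]
The echelon form has 2 nonzero rows, and every pivot lies in the first 3 columns, so rank(A) = rank([A|b]) = 2.
The system is consistent.
Free variables = (unknowns) − (rank) = 3 − 2 = 1.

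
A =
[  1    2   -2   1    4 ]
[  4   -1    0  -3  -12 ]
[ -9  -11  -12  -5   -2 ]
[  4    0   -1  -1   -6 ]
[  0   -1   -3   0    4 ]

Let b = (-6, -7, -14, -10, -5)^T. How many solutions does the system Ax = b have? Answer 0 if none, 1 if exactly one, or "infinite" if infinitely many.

1

Row reduce the augmented matrix [A | b].
R2 ← R2 − (4)·R1: [0, -9, 8, -7, -28, 17]
R3 ← R3 + (9)·R1: [0, 7, -30, 4, 34, -68]
R4 ← R4 − (4)·R1: [0, -8, 7, -5, -22, 14]
R3 ← R3 + (7/9)·R2: [0, 0, -214/9, -13/9, 110/9, -493/9]
R4 ← R4 − (8/9)·R2: [0, 0, -1/9, 11/9, 26/9, -10/9]
R5 ← R5 − (1/9)·R2: [0, 0, -35/9, 7/9, 64/9, -62/9]
R4 ← R4 − (1/214)·R3: [0, 0, 0, 263/214, 303/107, -183/214]
R5 ← R5 − (35/214)·R3: [0, 0, 0, 217/214, 547/107, 443/214]
R5 ← R5 − (217/263)·R4: [0, 0, 0, 0, 730/263, 730/263]
The echelon form has 5 nonzero rows, and every pivot lies in the first 5 columns, so rank(A) = rank([A|b]) = 5.
The system is consistent.
rank = 5 = number of unknowns, so the solution is unique.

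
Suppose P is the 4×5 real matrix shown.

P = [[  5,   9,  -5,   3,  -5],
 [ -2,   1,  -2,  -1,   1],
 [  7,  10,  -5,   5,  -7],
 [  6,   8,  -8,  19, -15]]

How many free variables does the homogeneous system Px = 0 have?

Row reduce to echelon form.
R2 ← R2 + (2/5)·R1: [0, 23/5, -4, 1/5, -1]
R3 ← R3 − (7/5)·R1: [0, -13/5, 2, 4/5, 0]
R4 ← R4 − (6/5)·R1: [0, -14/5, -2, 77/5, -9]
R3 ← R3 + (13/23)·R2: [0, 0, -6/23, 21/23, -13/23]
R4 ← R4 + (14/23)·R2: [0, 0, -102/23, 357/23, -221/23]
R4 ← R4 − (17)·R3: [0, 0, 0, 0, 0]
3 nonzero rows, so rank(P) = 3.
P has 5 columns; by rank–nullity, nullity = 5 − 3 = 2.

2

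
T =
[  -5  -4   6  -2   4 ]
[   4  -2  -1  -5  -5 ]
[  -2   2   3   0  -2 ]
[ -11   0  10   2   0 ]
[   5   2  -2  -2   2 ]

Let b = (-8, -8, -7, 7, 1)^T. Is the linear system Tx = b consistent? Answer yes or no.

no

Row reduce the augmented matrix [T | b].
R2 ← R2 + (4/5)·R1: [0, -26/5, 19/5, -33/5, -9/5, -72/5]
R3 ← R3 − (2/5)·R1: [0, 18/5, 3/5, 4/5, -18/5, -19/5]
R4 ← R4 − (11/5)·R1: [0, 44/5, -16/5, 32/5, -44/5, 123/5]
R5 ← R5 + R1: [0, -2, 4, -4, 6, -7]
R3 ← R3 + (9/13)·R2: [0, 0, 42/13, -49/13, -63/13, -179/13]
R4 ← R4 + (22/13)·R2: [0, 0, 42/13, -62/13, -154/13, 3/13]
R5 ← R5 − (5/13)·R2: [0, 0, 33/13, -19/13, 87/13, -19/13]
R4 ← R4 − R3: [0, 0, 0, -1, -7, 14]
R5 ← R5 − (11/14)·R3: [0, 0, 0, 3/2, 21/2, 131/14]
R5 ← R5 + (3/2)·R4: [0, 0, 0, 0, 0, 425/14]
The echelon form has 5 nonzero rows; the last pivot sits in the augmented column, so rank(T) = 4 but rank([T|b]) = 5.
Since the ranks differ, the system is inconsistent.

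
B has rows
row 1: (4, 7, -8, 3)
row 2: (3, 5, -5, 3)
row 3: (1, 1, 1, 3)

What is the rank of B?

2

Row reduce to echelon form.
R2 ← R2 − (3/4)·R1: [0, -1/4, 1, 3/4]
R3 ← R3 − (1/4)·R1: [0, -3/4, 3, 9/4]
R3 ← R3 − (3)·R2: [0, 0, 0, 0]
Echelon form has 2 nonzero rows, so rank(B) = 2.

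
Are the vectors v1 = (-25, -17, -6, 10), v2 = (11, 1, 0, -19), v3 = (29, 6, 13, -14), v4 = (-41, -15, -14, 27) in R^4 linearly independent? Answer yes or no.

Form the matrix with these vectors as rows and row reduce.
R2 ← R2 + (11/25)·R1: [0, -162/25, -66/25, -73/5]
R3 ← R3 + (29/25)·R1: [0, -343/25, 151/25, -12/5]
R4 ← R4 − (41/25)·R1: [0, 322/25, -104/25, 53/5]
R3 ← R3 − (343/162)·R2: [0, 0, 314/27, 4619/162]
R4 ← R4 + (161/81)·R2: [0, 0, -254/27, -1492/81]
R4 ← R4 + (127/157)·R3: [0, 0, 0, 4375/942]
4 nonzero rows, so the 4 vectors span a space of dimension 4.
Since 4 = 4, the vectors are linearly independent.

yes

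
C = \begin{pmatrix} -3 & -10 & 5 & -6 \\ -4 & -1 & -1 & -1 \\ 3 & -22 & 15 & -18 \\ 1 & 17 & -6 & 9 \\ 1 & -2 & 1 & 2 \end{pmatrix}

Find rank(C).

4

Row reduce to echelon form.
R2 ← R2 − (4/3)·R1: [0, 37/3, -23/3, 7]
R3 ← R3 + R1: [0, -32, 20, -24]
R4 ← R4 + (1/3)·R1: [0, 41/3, -13/3, 7]
R5 ← R5 + (1/3)·R1: [0, -16/3, 8/3, 0]
R3 ← R3 + (96/37)·R2: [0, 0, 4/37, -216/37]
R4 ← R4 − (41/37)·R2: [0, 0, 154/37, -28/37]
R5 ← R5 + (16/37)·R2: [0, 0, -24/37, 112/37]
R4 ← R4 − (77/2)·R3: [0, 0, 0, 224]
R5 ← R5 + (6)·R3: [0, 0, 0, -32]
R5 ← R5 + (1/7)·R4: [0, 0, 0, 0]
Echelon form has 4 nonzero rows, so rank(C) = 4.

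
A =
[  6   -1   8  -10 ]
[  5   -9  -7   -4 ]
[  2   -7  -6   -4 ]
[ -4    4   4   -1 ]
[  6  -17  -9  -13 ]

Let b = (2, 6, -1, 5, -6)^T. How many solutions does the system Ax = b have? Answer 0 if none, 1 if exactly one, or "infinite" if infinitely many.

Row reduce the augmented matrix [A | b].
R2 ← R2 − (5/6)·R1: [0, -49/6, -41/3, 13/3, 13/3]
R3 ← R3 − (1/3)·R1: [0, -20/3, -26/3, -2/3, -5/3]
R4 ← R4 + (2/3)·R1: [0, 10/3, 28/3, -23/3, 19/3]
R5 ← R5 − R1: [0, -16, -17, -3, -8]
R3 ← R3 − (40/49)·R2: [0, 0, 122/49, -206/49, -255/49]
R4 ← R4 + (20/49)·R2: [0, 0, 184/49, -289/49, 397/49]
R5 ← R5 − (96/49)·R2: [0, 0, 479/49, -563/49, -808/49]
R4 ← R4 − (92/61)·R3: [0, 0, 0, 27/61, 973/61]
R5 ← R5 − (479/122)·R3: [0, 0, 0, 306/61, 481/122]
R5 ← R5 − (34/3)·R4: [0, 0, 0, 0, -1061/6]
The echelon form has 5 nonzero rows; the last pivot sits in the augmented column, so rank(A) = 4 but rank([A|b]) = 5.
Since the ranks differ, the system is inconsistent.
It has no solutions.

0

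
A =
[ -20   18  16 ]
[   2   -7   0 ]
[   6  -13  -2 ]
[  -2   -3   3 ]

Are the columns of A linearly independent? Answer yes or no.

yes

Row reduce A to echelon form.
R2 ← R2 + (1/10)·R1: [0, -26/5, 8/5]
R3 ← R3 + (3/10)·R1: [0, -38/5, 14/5]
R4 ← R4 − (1/10)·R1: [0, -24/5, 7/5]
R3 ← R3 − (19/13)·R2: [0, 0, 6/13]
R4 ← R4 − (12/13)·R2: [0, 0, -1/13]
R4 ← R4 + (1/6)·R3: [0, 0, 0]
3 pivots among 3 columns.
Every column is a pivot column, so the columns are linearly independent.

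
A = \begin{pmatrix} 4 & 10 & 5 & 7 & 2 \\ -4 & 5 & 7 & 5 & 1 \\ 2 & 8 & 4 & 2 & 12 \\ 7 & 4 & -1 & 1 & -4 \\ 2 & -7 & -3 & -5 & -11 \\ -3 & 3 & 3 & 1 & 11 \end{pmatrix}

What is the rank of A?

5

Row reduce to echelon form.
R2 ← R2 + R1: [0, 15, 12, 12, 3]
R3 ← R3 − (1/2)·R1: [0, 3, 3/2, -3/2, 11]
R4 ← R4 − (7/4)·R1: [0, -27/2, -39/4, -45/4, -15/2]
R5 ← R5 − (1/2)·R1: [0, -12, -11/2, -17/2, -12]
R6 ← R6 + (3/4)·R1: [0, 21/2, 27/4, 25/4, 25/2]
R3 ← R3 − (1/5)·R2: [0, 0, -9/10, -39/10, 52/5]
R4 ← R4 + (9/10)·R2: [0, 0, 21/20, -9/20, -24/5]
R5 ← R5 + (4/5)·R2: [0, 0, 41/10, 11/10, -48/5]
R6 ← R6 − (7/10)·R2: [0, 0, -33/20, -43/20, 52/5]
R4 ← R4 + (7/6)·R3: [0, 0, 0, -5, 22/3]
R5 ← R5 + (41/9)·R3: [0, 0, 0, -50/3, 340/9]
R6 ← R6 − (11/6)·R3: [0, 0, 0, 5, -26/3]
R5 ← R5 − (10/3)·R4: [0, 0, 0, 0, 40/3]
R6 ← R6 + R4: [0, 0, 0, 0, -4/3]
R6 ← R6 + (1/10)·R5: [0, 0, 0, 0, 0]
Echelon form has 5 nonzero rows, so rank(A) = 5.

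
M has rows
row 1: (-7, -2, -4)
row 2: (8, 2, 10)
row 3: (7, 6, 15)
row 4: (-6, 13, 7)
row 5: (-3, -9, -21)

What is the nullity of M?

Row reduce to echelon form.
R2 ← R2 + (8/7)·R1: [0, -2/7, 38/7]
R3 ← R3 + R1: [0, 4, 11]
R4 ← R4 − (6/7)·R1: [0, 103/7, 73/7]
R5 ← R5 − (3/7)·R1: [0, -57/7, -135/7]
R3 ← R3 + (14)·R2: [0, 0, 87]
R4 ← R4 + (103/2)·R2: [0, 0, 290]
R5 ← R5 − (57/2)·R2: [0, 0, -174]
R4 ← R4 − (10/3)·R3: [0, 0, 0]
R5 ← R5 + (2)·R3: [0, 0, 0]
3 nonzero rows, so rank(M) = 3.
M has 3 columns; by rank–nullity, nullity = 3 − 3 = 0.

0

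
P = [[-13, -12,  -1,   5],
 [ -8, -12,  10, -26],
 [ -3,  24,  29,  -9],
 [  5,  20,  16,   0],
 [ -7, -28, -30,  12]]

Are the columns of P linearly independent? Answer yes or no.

Row reduce P to echelon form.
R2 ← R2 − (8/13)·R1: [0, -60/13, 138/13, -378/13]
R3 ← R3 − (3/13)·R1: [0, 348/13, 380/13, -132/13]
R4 ← R4 + (5/13)·R1: [0, 200/13, 203/13, 25/13]
R5 ← R5 − (7/13)·R1: [0, -280/13, -383/13, 121/13]
R3 ← R3 + (29/5)·R2: [0, 0, 454/5, -894/5]
R4 ← R4 + (10/3)·R2: [0, 0, 51, -95]
R5 ← R5 − (14/3)·R2: [0, 0, -79, 145]
R4 ← R4 − (255/454)·R3: [0, 0, 0, 1232/227]
R5 ← R5 + (395/454)·R3: [0, 0, 0, -2398/227]
R5 ← R5 + (109/56)·R4: [0, 0, 0, 0]
4 pivots among 4 columns.
Every column is a pivot column, so the columns are linearly independent.

yes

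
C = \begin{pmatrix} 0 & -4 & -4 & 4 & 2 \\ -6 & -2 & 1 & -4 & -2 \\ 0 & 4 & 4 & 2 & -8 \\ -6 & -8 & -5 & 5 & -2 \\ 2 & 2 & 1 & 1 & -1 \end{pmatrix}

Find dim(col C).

3

Row reduce to echelon form.
Swap R1 ↔ R2
R4 ← R4 − R1: [0, -6, -6, 9, 0]
R5 ← R5 + (1/3)·R1: [0, 4/3, 4/3, -1/3, -5/3]
R3 ← R3 + R2: [0, 0, 0, 6, -6]
R4 ← R4 − (3/2)·R2: [0, 0, 0, 3, -3]
R5 ← R5 + (1/3)·R2: [0, 0, 0, 1, -1]
R4 ← R4 − (1/2)·R3: [0, 0, 0, 0, 0]
R5 ← R5 − (1/6)·R3: [0, 0, 0, 0, 0]
Echelon form has 3 nonzero rows, so rank(C) = 3.
The column space has dimension equal to the rank: 3.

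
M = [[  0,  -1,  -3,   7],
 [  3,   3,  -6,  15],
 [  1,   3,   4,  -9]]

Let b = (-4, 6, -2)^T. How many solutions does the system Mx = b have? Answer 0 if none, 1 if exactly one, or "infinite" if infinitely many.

0

Row reduce the augmented matrix [M | b].
Swap R1 ↔ R2
R3 ← R3 − (1/3)·R1: [0, 2, 6, -14, -4]
R3 ← R3 + (2)·R2: [0, 0, 0, 0, -12]
The echelon form has 3 nonzero rows; the last pivot sits in the augmented column, so rank(M) = 2 but rank([M|b]) = 3.
Since the ranks differ, the system is inconsistent.
It has no solutions.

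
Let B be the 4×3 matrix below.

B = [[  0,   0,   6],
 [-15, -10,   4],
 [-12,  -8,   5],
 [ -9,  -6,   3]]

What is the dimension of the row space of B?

2

Row reduce to echelon form.
Swap R1 ↔ R2
R3 ← R3 − (4/5)·R1: [0, 0, 9/5]
R4 ← R4 − (3/5)·R1: [0, 0, 3/5]
R3 ← R3 − (3/10)·R2: [0, 0, 0]
R4 ← R4 − (1/10)·R2: [0, 0, 0]
Echelon form has 2 nonzero rows, so rank(B) = 2.
The row space has dimension equal to the rank: 2.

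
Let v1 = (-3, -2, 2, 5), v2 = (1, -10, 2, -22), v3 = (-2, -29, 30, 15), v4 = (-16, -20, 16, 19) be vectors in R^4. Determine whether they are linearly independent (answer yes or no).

Form the matrix with these vectors as rows and row reduce.
R2 ← R2 + (1/3)·R1: [0, -32/3, 8/3, -61/3]
R3 ← R3 − (2/3)·R1: [0, -83/3, 86/3, 35/3]
R4 ← R4 − (16/3)·R1: [0, -28/3, 16/3, -23/3]
R3 ← R3 − (83/32)·R2: [0, 0, 87/4, 2061/32]
R4 ← R4 − (7/8)·R2: [0, 0, 3, 81/8]
R4 ← R4 − (4/29)·R3: [0, 0, 0, 36/29]
4 nonzero rows, so the 4 vectors span a space of dimension 4.
Since 4 = 4, the vectors are linearly independent.

yes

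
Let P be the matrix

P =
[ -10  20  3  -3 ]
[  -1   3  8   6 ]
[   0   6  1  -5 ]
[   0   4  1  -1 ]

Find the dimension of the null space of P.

0

Row reduce to echelon form.
R2 ← R2 − (1/10)·R1: [0, 1, 77/10, 63/10]
R3 ← R3 − (6)·R2: [0, 0, -226/5, -214/5]
R4 ← R4 − (4)·R2: [0, 0, -149/5, -131/5]
R4 ← R4 − (149/226)·R3: [0, 0, 0, 228/113]
4 nonzero rows, so rank(P) = 4.
P has 4 columns; by rank–nullity, nullity = 4 − 4 = 0.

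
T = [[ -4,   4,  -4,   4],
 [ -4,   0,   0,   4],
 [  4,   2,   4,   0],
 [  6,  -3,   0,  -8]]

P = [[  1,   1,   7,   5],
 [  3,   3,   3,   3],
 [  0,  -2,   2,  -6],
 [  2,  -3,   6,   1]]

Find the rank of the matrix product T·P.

First compute TP:
[[ 16,   4,   0,  20],
 [  4, -16,  -4, -16],
 [ 10,   2,  42,   2],
 [-19,  21, -15,  13]]
Now row reduce the product.
R2 ← R2 − (1/4)·R1: [0, -17, -4, -21]
R3 ← R3 − (5/8)·R1: [0, -1/2, 42, -21/2]
R4 ← R4 + (19/16)·R1: [0, 103/4, -15, 147/4]
R3 ← R3 − (1/34)·R2: [0, 0, 716/17, -168/17]
R4 ← R4 + (103/68)·R2: [0, 0, -358/17, 84/17]
R4 ← R4 + (1/2)·R3: [0, 0, 0, 0]
3 nonzero rows, so rank(TP) = 3.

3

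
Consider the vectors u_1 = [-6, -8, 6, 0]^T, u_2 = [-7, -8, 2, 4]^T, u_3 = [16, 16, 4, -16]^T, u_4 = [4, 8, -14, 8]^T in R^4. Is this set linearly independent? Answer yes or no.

Form the matrix with these vectors as rows and row reduce.
R2 ← R2 − (7/6)·R1: [0, 4/3, -5, 4]
R3 ← R3 + (8/3)·R1: [0, -16/3, 20, -16]
R4 ← R4 + (2/3)·R1: [0, 8/3, -10, 8]
R3 ← R3 + (4)·R2: [0, 0, 0, 0]
R4 ← R4 − (2)·R2: [0, 0, 0, 0]
2 nonzero rows, so the 4 vectors span a space of dimension 2.
Since 2 < 4, the vectors are linearly dependent.

no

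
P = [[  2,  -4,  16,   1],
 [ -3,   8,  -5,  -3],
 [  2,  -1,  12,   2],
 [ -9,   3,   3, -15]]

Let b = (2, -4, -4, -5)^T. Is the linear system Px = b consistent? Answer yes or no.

Row reduce the augmented matrix [P | b].
R2 ← R2 + (3/2)·R1: [0, 2, 19, -3/2, -1]
R3 ← R3 − R1: [0, 3, -4, 1, -6]
R4 ← R4 + (9/2)·R1: [0, -15, 75, -21/2, 4]
R3 ← R3 − (3/2)·R2: [0, 0, -65/2, 13/4, -9/2]
R4 ← R4 + (15/2)·R2: [0, 0, 435/2, -87/4, -7/2]
R4 ← R4 + (87/13)·R3: [0, 0, 0, 0, -437/13]
The echelon form has 4 nonzero rows; the last pivot sits in the augmented column, so rank(P) = 3 but rank([P|b]) = 4.
Since the ranks differ, the system is inconsistent.

no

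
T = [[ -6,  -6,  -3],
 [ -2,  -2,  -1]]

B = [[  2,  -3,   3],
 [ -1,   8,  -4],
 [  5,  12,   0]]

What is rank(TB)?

1

First compute TB:
[[-21, -66,   6],
 [ -7, -22,   2]]
Now row reduce the product.
R2 ← R2 − (1/3)·R1: [0, 0, 0]
1 nonzero row, so rank(TB) = 1.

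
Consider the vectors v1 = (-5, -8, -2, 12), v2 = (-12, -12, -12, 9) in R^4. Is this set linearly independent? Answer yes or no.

Form the matrix with these vectors as rows and row reduce.
R2 ← R2 − (12/5)·R1: [0, 36/5, -36/5, -99/5]
2 nonzero rows, so the 2 vectors span a space of dimension 2.
Since 2 = 2, the vectors are linearly independent.

yes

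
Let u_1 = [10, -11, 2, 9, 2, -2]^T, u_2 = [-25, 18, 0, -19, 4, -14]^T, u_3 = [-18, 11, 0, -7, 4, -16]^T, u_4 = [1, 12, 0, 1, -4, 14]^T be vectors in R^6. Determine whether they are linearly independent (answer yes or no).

yes

Form the matrix with these vectors as rows and row reduce.
R2 ← R2 + (5/2)·R1: [0, -19/2, 5, 7/2, 9, -19]
R3 ← R3 + (9/5)·R1: [0, -44/5, 18/5, 46/5, 38/5, -98/5]
R4 ← R4 − (1/10)·R1: [0, 131/10, -1/5, 1/10, -21/5, 71/5]
R3 ← R3 − (88/95)·R2: [0, 0, -98/95, 566/95, -14/19, -2]
R4 ← R4 + (131/95)·R2: [0, 0, 636/95, 468/95, 156/19, -12]
R4 ← R4 + (318/49)·R3: [0, 0, 0, 2136/49, 24/7, -1224/49]
4 nonzero rows, so the 4 vectors span a space of dimension 4.
Since 4 = 4, the vectors are linearly independent.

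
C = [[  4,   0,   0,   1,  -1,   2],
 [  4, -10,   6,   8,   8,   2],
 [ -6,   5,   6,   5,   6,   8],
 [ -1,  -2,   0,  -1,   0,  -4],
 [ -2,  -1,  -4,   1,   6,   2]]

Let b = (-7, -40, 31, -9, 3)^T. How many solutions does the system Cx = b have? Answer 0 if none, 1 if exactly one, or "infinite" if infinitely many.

infinite

Row reduce the augmented matrix [C | b].
R2 ← R2 − R1: [0, -10, 6, 7, 9, 0, -33]
R3 ← R3 + (3/2)·R1: [0, 5, 6, 13/2, 9/2, 11, 41/2]
R4 ← R4 + (1/4)·R1: [0, -2, 0, -3/4, -1/4, -7/2, -43/4]
R5 ← R5 + (1/2)·R1: [0, -1, -4, 3/2, 11/2, 3, -1/2]
R3 ← R3 + (1/2)·R2: [0, 0, 9, 10, 9, 11, 4]
R4 ← R4 − (1/5)·R2: [0, 0, -6/5, -43/20, -41/20, -7/2, -83/20]
R5 ← R5 − (1/10)·R2: [0, 0, -23/5, 4/5, 23/5, 3, 14/5]
R4 ← R4 + (2/15)·R3: [0, 0, 0, -49/60, -17/20, -61/30, -217/60]
R5 ← R5 + (23/45)·R3: [0, 0, 0, 266/45, 46/5, 388/45, 218/45]
R5 ← R5 + (152/21)·R4: [0, 0, 0, 0, 64/21, -128/21, -64/3]
The echelon form has 5 nonzero rows, and every pivot lies in the first 6 columns, so rank(C) = rank([C|b]) = 5.
The system is consistent.
rank = 5 < 6 unknowns, so there are infinitely many solutions.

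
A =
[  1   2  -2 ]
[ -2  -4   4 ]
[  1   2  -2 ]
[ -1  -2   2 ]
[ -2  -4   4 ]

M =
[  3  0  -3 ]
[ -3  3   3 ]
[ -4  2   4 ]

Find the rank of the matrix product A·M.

1

First compute AM:
[[  5,   2,  -5],
 [-10,  -4,  10],
 [  5,   2,  -5],
 [ -5,  -2,   5],
 [-10,  -4,  10]]
Now row reduce the product.
R2 ← R2 + (2)·R1: [0, 0, 0]
R3 ← R3 − R1: [0, 0, 0]
R4 ← R4 + R1: [0, 0, 0]
R5 ← R5 + (2)·R1: [0, 0, 0]
1 nonzero row, so rank(AM) = 1.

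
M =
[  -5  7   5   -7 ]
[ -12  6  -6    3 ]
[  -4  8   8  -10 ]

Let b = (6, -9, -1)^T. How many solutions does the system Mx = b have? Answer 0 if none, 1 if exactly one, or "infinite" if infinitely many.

0

Row reduce the augmented matrix [M | b].
R2 ← R2 − (12/5)·R1: [0, -54/5, -18, 99/5, -117/5]
R3 ← R3 − (4/5)·R1: [0, 12/5, 4, -22/5, -29/5]
R3 ← R3 + (2/9)·R2: [0, 0, 0, 0, -11]
The echelon form has 3 nonzero rows; the last pivot sits in the augmented column, so rank(M) = 2 but rank([M|b]) = 3.
Since the ranks differ, the system is inconsistent.
It has no solutions.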